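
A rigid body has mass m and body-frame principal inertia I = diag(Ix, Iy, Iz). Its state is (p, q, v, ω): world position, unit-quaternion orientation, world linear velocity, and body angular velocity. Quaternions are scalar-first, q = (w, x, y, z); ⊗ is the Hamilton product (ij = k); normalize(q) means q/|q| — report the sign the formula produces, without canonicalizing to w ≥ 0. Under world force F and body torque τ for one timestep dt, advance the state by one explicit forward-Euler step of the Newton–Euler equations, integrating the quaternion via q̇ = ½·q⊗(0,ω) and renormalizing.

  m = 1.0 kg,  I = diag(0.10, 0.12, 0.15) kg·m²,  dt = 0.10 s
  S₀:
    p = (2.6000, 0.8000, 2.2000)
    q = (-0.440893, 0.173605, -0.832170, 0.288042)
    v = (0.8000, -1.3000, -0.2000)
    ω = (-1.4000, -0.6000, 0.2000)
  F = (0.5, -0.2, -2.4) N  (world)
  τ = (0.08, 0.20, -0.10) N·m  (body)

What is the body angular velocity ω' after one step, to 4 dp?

ω' = (-1.3164, -0.4450, 0.1221)

(τ − ω×Iω)/I = (0.8360, 1.5500, -0.7787)
new body rate ω' = (-1.3164, -0.4450, 0.1221)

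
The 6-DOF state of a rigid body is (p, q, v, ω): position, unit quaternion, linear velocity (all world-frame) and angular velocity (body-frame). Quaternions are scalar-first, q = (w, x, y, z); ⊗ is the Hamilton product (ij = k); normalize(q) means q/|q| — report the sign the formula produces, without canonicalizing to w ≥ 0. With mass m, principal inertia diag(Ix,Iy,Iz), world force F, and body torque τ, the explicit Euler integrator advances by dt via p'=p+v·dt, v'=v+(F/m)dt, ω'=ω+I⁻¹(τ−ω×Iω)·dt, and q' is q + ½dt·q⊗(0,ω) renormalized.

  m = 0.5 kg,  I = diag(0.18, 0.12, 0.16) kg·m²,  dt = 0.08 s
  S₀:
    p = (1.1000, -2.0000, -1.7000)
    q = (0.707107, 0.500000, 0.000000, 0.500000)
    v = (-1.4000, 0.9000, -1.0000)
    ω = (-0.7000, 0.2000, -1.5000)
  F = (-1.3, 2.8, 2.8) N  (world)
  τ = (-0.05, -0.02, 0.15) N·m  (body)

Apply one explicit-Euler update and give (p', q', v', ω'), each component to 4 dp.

angular accel α = (-0.2111, -0.3417, 0.8850)
ω' = ω + α·dt = (-0.7169, 0.1727, -1.4292)
q⊗(0,ω) = (1.1000000, -0.5949749, 0.5414214, -0.9606605)
q' = normalize(q + ½dt·q⊗(0,ω)) = (0.7494, 0.4751, 0.0216, 0.4606)
new position p' = (0.9880, -1.9280, -1.7800)
v + (F/m)dt = (-1.6080, 1.3480, -0.5520)

p' = (0.9880, -1.9280, -1.7800)
q' = (0.7494, 0.4751, 0.0216, 0.4606)
v' = (-1.6080, 1.3480, -0.5520)
ω' = (-0.7169, 0.1727, -1.4292)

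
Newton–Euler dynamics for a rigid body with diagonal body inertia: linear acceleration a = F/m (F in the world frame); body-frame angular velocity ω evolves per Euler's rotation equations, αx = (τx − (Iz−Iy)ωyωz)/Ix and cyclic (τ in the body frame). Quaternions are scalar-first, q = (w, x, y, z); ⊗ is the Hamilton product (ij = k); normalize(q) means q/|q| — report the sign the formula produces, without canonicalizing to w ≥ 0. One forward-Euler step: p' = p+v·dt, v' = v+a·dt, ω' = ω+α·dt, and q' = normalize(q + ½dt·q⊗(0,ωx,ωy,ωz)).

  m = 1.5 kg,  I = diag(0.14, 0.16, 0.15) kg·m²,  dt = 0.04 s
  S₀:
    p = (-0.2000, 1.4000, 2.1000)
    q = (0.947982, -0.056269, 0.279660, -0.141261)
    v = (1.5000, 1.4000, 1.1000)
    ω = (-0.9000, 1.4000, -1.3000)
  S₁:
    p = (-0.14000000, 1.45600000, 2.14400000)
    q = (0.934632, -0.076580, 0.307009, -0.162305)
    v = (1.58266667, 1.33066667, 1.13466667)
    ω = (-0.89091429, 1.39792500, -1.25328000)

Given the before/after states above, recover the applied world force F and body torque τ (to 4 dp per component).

rate change Δω = (0.00908571, -0.00207500, 0.04672000)
τ = I·(Δω/dt) + ω₀×(Iω₀) = (0.0500, -0.0200, 0.1500)
velocity change Δv = (0.08266667, -0.06933333, 0.03466667)
F = m·Δv/dt = (3.1000, -2.6000, 1.3000)

F = (3.1000, -2.6000, 1.3000)
τ = (0.0500, -0.0200, 0.1500)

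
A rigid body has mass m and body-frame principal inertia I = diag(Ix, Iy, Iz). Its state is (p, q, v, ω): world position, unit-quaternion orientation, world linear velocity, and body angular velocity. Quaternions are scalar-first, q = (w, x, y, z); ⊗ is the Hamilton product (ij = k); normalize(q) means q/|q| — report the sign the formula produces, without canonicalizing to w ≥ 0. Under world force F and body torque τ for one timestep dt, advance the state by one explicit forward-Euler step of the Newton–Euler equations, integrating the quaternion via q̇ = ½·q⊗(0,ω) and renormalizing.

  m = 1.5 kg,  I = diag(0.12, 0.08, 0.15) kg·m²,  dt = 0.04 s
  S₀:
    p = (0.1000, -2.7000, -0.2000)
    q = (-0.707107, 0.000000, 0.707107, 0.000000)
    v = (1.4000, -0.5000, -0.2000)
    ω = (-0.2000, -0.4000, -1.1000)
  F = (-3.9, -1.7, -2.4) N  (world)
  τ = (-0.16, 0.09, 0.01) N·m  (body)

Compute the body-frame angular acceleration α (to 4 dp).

precession coupling ω×(Iω) = (0.0308, -0.0066, -0.0032)
angular accel α = (-1.5900, 1.2075, 0.0880)

α = (-1.5900, 1.2075, 0.0880)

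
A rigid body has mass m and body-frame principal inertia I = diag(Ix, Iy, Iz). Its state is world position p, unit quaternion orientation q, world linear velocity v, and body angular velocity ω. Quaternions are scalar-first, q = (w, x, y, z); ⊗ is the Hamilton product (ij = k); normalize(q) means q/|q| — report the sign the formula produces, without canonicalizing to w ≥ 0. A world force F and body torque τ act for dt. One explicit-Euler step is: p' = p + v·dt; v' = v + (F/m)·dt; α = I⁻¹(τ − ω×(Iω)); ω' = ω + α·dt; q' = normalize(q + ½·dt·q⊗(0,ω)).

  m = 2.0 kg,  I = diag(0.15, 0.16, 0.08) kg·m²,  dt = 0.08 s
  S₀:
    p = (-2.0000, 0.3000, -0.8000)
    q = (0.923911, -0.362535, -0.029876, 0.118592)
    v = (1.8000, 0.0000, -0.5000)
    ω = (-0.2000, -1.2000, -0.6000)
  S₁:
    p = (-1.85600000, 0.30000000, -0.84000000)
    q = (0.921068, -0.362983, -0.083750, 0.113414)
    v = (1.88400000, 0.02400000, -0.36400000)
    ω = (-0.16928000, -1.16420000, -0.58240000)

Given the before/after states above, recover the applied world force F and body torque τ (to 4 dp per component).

v₁ − v₀ = (0.08400000, 0.02400000, 0.13600000)
applied force F = (2.1000, 0.6000, 3.4000)
rate change Δω = (0.03072000, 0.03580000, 0.01760000)
precession coupling = (-0.0576, 0.0084, 0.0024)
I·α + gyro = (0.0000, 0.0800, 0.0200)

F = (2.1000, 0.6000, 3.4000)
τ = (0.0000, 0.0800, 0.0200)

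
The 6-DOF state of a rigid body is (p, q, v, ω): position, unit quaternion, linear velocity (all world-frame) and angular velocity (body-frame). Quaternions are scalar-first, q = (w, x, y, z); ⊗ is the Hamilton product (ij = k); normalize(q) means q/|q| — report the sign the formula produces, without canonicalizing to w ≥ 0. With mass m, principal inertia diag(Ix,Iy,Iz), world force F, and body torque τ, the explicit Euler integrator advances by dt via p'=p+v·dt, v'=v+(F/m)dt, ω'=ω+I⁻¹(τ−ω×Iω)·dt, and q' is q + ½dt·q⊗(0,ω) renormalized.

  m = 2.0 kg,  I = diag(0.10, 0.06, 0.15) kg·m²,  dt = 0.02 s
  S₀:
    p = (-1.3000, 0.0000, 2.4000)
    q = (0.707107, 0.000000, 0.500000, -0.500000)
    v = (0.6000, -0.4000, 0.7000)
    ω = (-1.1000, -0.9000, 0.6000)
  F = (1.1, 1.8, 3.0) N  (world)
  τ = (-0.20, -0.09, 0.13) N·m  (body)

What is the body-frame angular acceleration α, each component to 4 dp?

α = (-1.5140, -2.0500, 1.1307)

gyro term ω×Iω = (-0.0486, 0.0330, -0.0396)
α = I⁻¹(τ − ω×Iω) = (-1.5140, -2.0500, 1.1307)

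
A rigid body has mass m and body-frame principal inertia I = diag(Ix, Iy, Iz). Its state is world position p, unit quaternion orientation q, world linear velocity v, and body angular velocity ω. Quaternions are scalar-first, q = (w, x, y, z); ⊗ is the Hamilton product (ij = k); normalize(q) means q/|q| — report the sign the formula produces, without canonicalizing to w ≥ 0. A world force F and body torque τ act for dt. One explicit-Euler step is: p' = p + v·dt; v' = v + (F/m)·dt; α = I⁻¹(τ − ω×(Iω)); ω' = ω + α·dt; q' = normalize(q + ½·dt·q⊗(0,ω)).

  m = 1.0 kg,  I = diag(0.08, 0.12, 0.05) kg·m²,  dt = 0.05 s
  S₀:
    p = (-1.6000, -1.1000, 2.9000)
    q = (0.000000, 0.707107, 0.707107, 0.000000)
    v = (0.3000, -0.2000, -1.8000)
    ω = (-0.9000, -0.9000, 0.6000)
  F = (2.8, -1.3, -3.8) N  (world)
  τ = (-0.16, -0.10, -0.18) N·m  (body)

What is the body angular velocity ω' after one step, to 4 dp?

ω' = (-1.0236, -0.9349, 0.3876)

gyro term ω×Iω = (0.0378, -0.0162, 0.0324)
(τ − ω×Iω)/I = (-2.4725, -0.6983, -4.2480)
ω' = ω + α·dt = (-1.0236, -0.9349, 0.3876)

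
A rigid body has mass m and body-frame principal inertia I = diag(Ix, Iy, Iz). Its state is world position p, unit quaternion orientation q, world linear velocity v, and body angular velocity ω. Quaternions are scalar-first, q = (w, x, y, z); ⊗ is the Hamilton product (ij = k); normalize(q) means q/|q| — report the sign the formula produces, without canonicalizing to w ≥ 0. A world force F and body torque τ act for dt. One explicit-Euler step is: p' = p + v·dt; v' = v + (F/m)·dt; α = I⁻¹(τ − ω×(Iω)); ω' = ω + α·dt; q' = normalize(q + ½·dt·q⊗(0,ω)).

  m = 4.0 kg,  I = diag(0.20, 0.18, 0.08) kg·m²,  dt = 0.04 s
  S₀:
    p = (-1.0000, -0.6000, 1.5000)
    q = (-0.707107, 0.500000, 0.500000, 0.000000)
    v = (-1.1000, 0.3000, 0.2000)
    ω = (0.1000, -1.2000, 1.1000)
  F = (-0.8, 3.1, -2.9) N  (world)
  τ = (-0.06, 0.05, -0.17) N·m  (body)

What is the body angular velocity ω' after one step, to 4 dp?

gyro term ω×Iω = (0.1320, 0.0132, 0.0024)
α = I⁻¹(τ − ω×Iω) = (-0.9600, 0.2044, -2.1550)
ω + α·dt = (0.0616, -1.1918, 1.0138)

ω' = (0.0616, -1.1918, 1.0138)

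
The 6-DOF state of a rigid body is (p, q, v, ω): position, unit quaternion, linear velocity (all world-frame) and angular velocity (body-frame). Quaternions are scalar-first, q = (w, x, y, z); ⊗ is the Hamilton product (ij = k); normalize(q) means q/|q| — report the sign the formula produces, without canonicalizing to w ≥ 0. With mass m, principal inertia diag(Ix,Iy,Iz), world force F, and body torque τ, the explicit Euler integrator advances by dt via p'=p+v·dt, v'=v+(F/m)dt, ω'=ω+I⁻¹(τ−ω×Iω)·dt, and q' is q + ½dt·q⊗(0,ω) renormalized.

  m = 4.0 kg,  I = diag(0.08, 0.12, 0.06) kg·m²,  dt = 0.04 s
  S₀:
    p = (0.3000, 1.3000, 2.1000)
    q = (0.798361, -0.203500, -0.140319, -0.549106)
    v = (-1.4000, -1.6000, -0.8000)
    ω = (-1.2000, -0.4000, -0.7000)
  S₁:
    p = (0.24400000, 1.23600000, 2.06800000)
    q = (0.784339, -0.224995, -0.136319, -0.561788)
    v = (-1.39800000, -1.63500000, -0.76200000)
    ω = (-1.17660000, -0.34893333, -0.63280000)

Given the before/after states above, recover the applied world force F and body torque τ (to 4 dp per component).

velocity change Δv = (0.00200000, -0.03500000, 0.03800000)
applied force F = (0.2000, -3.5000, 3.8000)
Δω = ω₁−ω₀ = (0.02340000, 0.05106667, 0.06720000)
τ = I·(Δω/dt) + ω₀×(Iω₀) = (0.0300, 0.1700, 0.1200)

F = (0.2000, -3.5000, 3.8000)
τ = (0.0300, 0.1700, 0.1200)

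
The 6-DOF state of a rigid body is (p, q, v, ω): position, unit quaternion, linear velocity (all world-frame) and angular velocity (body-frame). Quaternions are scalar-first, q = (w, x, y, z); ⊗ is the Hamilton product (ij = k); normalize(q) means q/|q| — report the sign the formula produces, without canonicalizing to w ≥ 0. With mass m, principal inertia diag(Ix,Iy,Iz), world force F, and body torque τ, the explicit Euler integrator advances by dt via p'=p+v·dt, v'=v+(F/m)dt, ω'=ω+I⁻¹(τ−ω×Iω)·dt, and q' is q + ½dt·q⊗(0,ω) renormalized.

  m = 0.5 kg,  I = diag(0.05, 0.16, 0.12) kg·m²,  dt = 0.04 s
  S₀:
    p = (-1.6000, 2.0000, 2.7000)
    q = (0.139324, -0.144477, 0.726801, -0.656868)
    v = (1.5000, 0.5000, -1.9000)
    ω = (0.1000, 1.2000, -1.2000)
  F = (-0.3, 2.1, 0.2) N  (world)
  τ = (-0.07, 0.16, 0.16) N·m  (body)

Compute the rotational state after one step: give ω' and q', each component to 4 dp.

ω' = (-0.0021, 1.2379, -1.1511)
q' = (0.1063, -0.1458, 0.7249, -0.6647)

precession coupling ω×(Iω) = (0.0576, 0.0084, 0.0132)
α = I⁻¹(τ − ω×Iω) = (-2.5520, 0.9475, 1.2233)
ω + α·dt = (-0.0021, 1.2379, -1.1511)
q⊗(0,ω) = (-1.6459551, -0.0699872, -0.0718704, -0.4132413)
updated quaternion q' = (0.1063, -0.1458, 0.7249, -0.6647)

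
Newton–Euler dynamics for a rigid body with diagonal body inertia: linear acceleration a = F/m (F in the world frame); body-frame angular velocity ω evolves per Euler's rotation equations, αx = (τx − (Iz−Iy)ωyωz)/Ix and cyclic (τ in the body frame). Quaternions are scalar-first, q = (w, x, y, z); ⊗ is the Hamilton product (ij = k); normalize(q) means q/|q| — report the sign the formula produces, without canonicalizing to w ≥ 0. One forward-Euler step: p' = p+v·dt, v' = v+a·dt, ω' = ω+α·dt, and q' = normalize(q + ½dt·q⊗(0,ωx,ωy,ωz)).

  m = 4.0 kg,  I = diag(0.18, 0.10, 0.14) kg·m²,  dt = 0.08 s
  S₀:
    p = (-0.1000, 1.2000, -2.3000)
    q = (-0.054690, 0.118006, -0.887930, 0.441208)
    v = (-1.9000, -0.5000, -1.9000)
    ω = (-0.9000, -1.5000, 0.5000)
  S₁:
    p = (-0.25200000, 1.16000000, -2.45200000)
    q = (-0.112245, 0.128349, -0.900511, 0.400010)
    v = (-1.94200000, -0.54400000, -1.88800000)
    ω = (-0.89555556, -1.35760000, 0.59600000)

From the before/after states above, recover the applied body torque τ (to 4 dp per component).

τ = (-0.0200, 0.1600, 0.0600)

rate change Δω = (0.00444444, 0.14240000, 0.09600000)
I·α + gyro = (-0.0200, 0.1600, 0.0600)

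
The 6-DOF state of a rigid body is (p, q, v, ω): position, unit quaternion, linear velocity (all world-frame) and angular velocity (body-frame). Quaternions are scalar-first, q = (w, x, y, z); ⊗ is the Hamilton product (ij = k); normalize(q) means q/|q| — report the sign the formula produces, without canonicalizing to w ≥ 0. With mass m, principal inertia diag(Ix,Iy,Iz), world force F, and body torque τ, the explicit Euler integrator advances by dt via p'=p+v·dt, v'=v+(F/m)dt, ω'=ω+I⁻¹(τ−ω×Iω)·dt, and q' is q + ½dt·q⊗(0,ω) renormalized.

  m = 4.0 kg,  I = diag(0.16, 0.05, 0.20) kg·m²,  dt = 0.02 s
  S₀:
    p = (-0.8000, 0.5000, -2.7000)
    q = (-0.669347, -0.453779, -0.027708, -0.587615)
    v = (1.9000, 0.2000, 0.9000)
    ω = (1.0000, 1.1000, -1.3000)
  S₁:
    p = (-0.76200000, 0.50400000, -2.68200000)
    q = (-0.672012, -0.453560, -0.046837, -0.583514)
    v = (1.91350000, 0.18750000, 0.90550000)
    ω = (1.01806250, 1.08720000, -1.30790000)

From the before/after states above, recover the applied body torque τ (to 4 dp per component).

τ = (-0.0700, 0.0200, -0.2000)

ω₁ − ω₀ = (0.01806250, -0.01280000, -0.00790000)
I·α + gyro = (-0.0700, 0.0200, -0.2000)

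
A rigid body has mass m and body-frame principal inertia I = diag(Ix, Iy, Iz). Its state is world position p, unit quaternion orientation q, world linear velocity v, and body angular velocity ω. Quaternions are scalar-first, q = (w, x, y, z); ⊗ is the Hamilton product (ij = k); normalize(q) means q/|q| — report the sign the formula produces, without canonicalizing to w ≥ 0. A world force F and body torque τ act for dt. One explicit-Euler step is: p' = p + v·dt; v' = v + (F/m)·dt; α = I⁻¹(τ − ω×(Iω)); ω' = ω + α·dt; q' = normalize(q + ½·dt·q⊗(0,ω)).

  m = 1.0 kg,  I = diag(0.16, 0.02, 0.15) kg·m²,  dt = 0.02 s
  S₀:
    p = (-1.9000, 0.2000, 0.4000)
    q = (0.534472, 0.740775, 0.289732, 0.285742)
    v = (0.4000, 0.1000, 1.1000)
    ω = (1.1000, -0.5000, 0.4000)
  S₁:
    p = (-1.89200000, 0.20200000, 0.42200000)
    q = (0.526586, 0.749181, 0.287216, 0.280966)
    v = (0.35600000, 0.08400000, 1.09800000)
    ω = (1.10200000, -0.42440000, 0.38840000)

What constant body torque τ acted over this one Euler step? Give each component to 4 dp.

τ = (-0.0100, 0.0800, -0.0100)

Δω = ω₁−ω₀ = (0.00200000, 0.07560000, -0.01160000)
applied torque τ = (-0.0100, 0.0800, -0.0100)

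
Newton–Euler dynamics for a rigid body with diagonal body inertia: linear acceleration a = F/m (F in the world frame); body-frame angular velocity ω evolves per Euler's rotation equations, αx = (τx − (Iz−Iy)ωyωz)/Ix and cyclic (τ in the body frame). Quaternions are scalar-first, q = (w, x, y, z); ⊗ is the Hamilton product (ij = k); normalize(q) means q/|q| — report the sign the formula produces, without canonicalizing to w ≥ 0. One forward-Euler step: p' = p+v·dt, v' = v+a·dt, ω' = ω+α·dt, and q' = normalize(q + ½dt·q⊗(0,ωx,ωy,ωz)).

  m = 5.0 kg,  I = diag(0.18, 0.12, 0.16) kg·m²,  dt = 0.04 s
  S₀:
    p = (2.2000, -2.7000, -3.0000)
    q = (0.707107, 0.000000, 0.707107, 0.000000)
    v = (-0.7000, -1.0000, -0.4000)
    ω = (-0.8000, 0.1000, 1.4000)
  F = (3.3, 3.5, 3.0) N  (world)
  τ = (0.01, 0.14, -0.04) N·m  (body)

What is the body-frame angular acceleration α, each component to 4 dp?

precession coupling ω×(Iω) = (0.0056, -0.0224, 0.0048)
α = I⁻¹(τ − ω×Iω) = (0.0244, 1.3533, -0.2800)

α = (0.0244, 1.3533, -0.2800)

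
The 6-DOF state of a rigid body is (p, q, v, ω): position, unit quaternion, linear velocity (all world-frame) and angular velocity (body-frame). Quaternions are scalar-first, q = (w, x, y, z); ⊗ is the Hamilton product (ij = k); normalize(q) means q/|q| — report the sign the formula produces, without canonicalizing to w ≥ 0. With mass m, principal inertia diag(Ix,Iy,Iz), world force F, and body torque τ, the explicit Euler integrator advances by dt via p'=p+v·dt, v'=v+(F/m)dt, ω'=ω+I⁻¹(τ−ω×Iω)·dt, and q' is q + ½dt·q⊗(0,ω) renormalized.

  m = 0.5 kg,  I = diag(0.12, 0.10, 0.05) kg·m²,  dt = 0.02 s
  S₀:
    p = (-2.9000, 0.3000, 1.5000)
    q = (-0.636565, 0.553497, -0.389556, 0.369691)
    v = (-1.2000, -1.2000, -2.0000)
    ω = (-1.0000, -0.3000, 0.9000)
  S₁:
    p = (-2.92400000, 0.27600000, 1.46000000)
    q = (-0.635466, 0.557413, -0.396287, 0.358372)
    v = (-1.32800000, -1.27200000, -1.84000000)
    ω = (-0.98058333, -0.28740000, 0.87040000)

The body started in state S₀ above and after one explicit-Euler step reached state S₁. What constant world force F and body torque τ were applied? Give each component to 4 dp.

ω₁ − ω₀ = (0.01941667, 0.01260000, -0.02960000)
gyro term ω₀×Iω₀ = (0.0135, -0.0630, -0.0060)
I·α + gyro = (0.1300, 0.0000, -0.0800)
velocity change Δv = (-0.12800000, -0.07200000, 0.16000000)
applied force F = (-3.2000, -1.8000, 4.0000)

F = (-3.2000, -1.8000, 4.0000)
τ = (0.1300, 0.0000, -0.0800)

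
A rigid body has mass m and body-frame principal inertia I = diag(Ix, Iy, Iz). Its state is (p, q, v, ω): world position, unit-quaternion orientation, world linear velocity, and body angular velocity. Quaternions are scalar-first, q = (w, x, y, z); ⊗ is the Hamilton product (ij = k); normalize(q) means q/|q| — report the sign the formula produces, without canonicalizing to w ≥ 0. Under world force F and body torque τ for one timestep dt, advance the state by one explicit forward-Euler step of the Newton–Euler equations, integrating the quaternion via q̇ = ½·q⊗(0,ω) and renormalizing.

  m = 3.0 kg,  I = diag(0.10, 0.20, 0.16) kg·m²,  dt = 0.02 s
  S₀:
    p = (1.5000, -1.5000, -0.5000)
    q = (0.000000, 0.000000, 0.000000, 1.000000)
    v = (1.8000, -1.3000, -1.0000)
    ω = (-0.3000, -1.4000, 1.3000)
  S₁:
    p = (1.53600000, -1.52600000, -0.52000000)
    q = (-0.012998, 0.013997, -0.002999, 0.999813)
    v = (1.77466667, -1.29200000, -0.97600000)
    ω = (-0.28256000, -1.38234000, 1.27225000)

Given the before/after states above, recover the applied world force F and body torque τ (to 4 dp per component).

Δv = v₁−v₀ = (-0.02533333, 0.00800000, 0.02400000)
m·(v₁−v₀)/dt = (-3.8000, 1.2000, 3.6000)
rate change Δω = (0.01744000, 0.01766000, -0.02775000)
I·α + gyro = (0.1600, 0.2000, -0.1800)

F = (-3.8000, 1.2000, 3.6000)
τ = (0.1600, 0.2000, -0.1800)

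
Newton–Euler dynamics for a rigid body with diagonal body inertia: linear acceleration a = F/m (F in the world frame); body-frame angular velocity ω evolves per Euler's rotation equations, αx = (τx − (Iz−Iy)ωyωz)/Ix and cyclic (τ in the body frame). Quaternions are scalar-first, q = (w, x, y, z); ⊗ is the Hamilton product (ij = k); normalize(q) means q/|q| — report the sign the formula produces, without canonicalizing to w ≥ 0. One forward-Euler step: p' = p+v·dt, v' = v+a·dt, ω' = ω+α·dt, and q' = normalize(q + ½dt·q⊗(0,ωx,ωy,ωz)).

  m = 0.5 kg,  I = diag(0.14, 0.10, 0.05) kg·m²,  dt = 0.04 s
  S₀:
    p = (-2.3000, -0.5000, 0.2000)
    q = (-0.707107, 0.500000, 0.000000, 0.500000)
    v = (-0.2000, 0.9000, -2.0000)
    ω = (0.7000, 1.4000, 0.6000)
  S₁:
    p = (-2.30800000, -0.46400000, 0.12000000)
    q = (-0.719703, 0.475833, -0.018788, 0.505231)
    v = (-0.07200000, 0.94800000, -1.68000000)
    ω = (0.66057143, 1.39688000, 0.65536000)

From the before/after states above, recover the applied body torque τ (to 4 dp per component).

rate change Δω = (-0.03942857, -0.00312000, 0.05536000)
ω₀×(Iω₀) = (-0.0420, 0.0378, -0.0392)
τ = I·(Δω/dt) + ω₀×(Iω₀) = (-0.1800, 0.0300, 0.0300)

τ = (-0.1800, 0.0300, 0.0300)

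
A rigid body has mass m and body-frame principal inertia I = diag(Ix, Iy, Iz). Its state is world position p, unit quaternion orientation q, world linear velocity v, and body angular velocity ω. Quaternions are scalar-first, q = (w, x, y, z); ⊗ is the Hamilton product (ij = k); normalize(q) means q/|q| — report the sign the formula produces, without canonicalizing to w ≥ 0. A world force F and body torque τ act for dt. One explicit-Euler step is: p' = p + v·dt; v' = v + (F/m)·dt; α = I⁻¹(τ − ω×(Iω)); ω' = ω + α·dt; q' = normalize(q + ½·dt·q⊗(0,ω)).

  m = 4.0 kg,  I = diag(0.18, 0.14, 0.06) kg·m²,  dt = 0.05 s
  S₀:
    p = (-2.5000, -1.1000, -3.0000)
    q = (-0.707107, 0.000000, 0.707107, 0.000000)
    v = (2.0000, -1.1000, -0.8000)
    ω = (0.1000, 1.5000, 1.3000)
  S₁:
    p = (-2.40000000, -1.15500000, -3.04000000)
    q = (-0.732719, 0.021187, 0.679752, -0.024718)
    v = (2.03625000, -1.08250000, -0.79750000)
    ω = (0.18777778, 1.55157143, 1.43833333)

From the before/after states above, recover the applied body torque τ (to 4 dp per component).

τ = (0.1600, 0.1600, 0.1600)

Δω = ω₁−ω₀ = (0.08777778, 0.05157143, 0.13833333)
precession coupling = (-0.1560, 0.0156, -0.0060)
τ = I·(Δω/dt) + ω₀×(Iω₀) = (0.1600, 0.1600, 0.1600)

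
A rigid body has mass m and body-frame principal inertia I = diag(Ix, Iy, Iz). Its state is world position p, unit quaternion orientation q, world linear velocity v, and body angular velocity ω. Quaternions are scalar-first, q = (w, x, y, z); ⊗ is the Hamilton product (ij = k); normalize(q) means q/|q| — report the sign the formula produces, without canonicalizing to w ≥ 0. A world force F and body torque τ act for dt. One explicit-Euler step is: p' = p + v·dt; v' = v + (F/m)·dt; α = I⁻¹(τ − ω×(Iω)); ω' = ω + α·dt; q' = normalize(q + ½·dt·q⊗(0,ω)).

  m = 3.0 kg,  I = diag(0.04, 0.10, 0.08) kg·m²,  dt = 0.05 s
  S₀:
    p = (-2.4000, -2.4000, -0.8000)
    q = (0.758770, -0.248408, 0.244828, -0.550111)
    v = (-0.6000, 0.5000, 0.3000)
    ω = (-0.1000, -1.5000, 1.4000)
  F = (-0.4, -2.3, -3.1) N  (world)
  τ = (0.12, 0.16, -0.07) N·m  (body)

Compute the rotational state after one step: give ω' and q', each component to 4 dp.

ω' = (-0.0025, -1.4228, 1.3506)
q' = (0.7855, -0.2620, 0.2261, -0.5130)

precession coupling ω×(Iω) = (0.0420, 0.0056, 0.0090)
angular accel α = (1.9500, 1.5440, -0.9875)
ω + α·dt = (-0.0025, -1.4228, 1.3506)
Hamilton product q⊗(0,ω) = (1.1125566, -0.5582843, -0.7353727, 1.4593728)
q' = normalize(q + ½dt·q⊗(0,ω)) = (0.7855, -0.2620, 0.2261, -0.5130)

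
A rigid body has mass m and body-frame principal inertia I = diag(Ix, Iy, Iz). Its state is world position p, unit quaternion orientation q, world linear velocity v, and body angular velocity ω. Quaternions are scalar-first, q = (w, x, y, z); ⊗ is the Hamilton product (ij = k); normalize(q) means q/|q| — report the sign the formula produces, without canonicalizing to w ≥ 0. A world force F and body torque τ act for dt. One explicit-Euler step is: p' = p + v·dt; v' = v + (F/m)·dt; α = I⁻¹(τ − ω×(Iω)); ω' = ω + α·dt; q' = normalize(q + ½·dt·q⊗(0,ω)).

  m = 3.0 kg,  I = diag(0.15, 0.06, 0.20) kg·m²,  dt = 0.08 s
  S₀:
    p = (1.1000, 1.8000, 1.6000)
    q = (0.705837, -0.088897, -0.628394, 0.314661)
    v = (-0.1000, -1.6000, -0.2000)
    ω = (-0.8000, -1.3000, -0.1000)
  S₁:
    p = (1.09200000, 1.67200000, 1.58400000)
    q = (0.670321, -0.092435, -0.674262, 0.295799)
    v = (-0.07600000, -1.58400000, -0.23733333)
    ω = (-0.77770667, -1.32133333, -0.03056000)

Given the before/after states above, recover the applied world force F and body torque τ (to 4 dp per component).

ω₁ − ω₀ = (0.02229333, -0.02133333, 0.06944000)
τ = I·(Δω/dt) + ω₀×(Iω₀) = (0.0600, -0.0200, 0.0800)
Δv = v₁−v₀ = (0.02400000, 0.01600000, -0.03733333)
applied force F = (0.9000, 0.6000, -1.4000)

F = (0.9000, 0.6000, -1.4000)
τ = (0.0600, -0.0200, 0.0800)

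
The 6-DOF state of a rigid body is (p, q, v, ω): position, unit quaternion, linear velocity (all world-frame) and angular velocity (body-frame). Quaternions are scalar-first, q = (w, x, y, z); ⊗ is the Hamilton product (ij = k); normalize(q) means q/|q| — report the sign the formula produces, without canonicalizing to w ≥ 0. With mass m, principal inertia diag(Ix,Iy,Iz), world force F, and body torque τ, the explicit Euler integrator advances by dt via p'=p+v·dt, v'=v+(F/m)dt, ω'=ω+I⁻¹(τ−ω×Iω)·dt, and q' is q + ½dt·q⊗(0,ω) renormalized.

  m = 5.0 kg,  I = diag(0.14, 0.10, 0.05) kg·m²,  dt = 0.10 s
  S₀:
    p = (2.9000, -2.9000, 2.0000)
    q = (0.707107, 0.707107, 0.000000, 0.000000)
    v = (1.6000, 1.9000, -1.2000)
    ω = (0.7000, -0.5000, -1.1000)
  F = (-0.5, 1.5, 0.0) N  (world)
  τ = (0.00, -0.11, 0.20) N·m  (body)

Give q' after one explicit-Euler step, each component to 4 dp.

q' = (0.6807, 0.7301, 0.0212, -0.0564)

q⊗(0,ω) = (-0.4949749, 0.4949749, 0.4242642, -1.1313712)
q' = normalize(q + ½dt·q⊗(0,ω)) = (0.6807, 0.7301, 0.0212, -0.0564)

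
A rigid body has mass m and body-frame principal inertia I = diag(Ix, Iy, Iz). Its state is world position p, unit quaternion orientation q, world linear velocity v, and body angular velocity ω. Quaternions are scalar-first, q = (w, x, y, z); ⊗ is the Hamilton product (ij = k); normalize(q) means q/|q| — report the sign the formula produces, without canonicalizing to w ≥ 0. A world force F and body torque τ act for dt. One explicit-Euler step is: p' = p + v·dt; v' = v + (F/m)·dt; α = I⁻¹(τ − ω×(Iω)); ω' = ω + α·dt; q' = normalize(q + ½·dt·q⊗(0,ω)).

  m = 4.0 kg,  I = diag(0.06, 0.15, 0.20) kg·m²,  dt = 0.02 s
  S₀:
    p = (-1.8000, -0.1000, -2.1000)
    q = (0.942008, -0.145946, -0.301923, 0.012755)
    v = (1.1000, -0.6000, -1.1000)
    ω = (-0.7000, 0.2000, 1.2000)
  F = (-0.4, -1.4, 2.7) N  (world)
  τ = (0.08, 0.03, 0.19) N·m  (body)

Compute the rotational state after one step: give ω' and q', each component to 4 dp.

ω' = (-0.6773, 0.1883, 1.2203)
q' = (0.9413, -0.1562, -0.2983, 0.0217)

gyro term ω×Iω = (0.0120, 0.1176, -0.0126)
α = I⁻¹(τ − ω×Iω) = (1.1333, -0.5840, 1.0130)
new body rate ω' = (-0.6773, 0.1883, 1.2203)
2q̇ = q⊗(0,ω) = (-0.0570836, -1.0242642, 0.3546083, 0.8898743)
q + ½dt·q⊗(0,ω), renormalized = (0.9413, -0.1562, -0.2983, 0.0217)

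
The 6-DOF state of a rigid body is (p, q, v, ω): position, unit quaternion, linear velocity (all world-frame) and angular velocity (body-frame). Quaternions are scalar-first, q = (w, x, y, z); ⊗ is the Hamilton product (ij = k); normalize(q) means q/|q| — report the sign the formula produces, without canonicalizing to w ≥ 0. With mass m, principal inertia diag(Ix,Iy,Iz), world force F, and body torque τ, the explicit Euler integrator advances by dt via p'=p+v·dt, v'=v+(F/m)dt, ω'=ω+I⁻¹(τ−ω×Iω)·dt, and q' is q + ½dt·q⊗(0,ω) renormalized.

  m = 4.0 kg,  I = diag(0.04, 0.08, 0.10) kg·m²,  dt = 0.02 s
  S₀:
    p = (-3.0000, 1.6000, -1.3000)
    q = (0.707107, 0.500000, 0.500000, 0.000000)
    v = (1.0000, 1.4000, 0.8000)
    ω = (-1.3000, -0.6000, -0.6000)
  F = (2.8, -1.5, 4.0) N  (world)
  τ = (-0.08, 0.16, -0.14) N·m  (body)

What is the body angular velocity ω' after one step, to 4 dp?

gyro term ω×Iω = (0.0072, -0.0468, 0.0312)
(τ − ω×Iω)/I = (-2.1800, 2.5850, -1.7120)
ω' = ω + α·dt = (-1.3436, -0.5483, -0.6342)

ω' = (-1.3436, -0.5483, -0.6342)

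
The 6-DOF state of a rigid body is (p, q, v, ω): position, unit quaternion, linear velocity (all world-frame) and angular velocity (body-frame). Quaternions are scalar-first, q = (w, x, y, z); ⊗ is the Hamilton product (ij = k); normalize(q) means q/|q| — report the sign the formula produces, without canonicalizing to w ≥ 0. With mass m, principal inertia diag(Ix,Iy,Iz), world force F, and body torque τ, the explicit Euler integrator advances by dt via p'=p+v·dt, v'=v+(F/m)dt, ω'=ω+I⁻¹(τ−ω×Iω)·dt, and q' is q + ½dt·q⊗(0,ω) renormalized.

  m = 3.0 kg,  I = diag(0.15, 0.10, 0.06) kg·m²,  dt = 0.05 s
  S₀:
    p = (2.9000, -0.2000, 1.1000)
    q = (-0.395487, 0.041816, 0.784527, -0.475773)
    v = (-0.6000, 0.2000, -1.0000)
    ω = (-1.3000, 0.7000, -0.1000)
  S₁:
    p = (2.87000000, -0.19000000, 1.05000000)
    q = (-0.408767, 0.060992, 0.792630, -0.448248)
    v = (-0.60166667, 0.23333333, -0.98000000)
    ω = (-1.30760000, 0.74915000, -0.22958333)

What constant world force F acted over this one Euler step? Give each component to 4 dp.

velocity change Δv = (-0.00166667, 0.03333333, 0.02000000)
F = m·Δv/dt = (-0.1000, 2.0000, 1.2000)

F = (-0.1000, 2.0000, 1.2000)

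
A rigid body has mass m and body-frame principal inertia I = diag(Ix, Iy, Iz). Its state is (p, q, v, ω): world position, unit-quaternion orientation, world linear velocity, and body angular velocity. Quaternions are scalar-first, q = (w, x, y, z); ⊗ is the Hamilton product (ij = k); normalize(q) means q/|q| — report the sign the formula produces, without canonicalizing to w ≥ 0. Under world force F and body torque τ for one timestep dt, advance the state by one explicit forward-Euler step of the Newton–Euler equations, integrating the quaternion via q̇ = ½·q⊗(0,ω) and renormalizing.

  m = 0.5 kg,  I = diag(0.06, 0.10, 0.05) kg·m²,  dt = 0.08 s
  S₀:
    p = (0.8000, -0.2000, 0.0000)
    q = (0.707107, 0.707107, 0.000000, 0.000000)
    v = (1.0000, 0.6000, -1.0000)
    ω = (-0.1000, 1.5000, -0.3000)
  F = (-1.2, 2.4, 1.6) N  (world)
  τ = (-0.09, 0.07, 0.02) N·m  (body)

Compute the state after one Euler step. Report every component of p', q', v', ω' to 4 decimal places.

p' = (0.8800, -0.1520, -0.0800)
q' = (0.7086, 0.7030, 0.0508, 0.0339)
v' = (0.8080, 0.9840, -0.7440)
ω' = (-0.2500, 1.5558, -0.2584)

a = (-2.4000, 4.8000, 3.2000)
new position p' = (0.8800, -0.1520, -0.0800)
v + (F/m)dt = (0.8080, 0.9840, -0.7440)
ω×(Iω) gyroscopic = (0.0225, 0.0003, -0.0060)
(τ − ω×Iω)/I = (-1.8750, 0.6970, 0.5200)
new body rate ω' = (-0.2500, 1.5558, -0.2584)
2q̇ = q⊗(0,ω) = (0.0707107, -0.0707107, 1.2727926, 0.8485284)
updated quaternion q' = (0.7086, 0.7030, 0.0508, 0.0339)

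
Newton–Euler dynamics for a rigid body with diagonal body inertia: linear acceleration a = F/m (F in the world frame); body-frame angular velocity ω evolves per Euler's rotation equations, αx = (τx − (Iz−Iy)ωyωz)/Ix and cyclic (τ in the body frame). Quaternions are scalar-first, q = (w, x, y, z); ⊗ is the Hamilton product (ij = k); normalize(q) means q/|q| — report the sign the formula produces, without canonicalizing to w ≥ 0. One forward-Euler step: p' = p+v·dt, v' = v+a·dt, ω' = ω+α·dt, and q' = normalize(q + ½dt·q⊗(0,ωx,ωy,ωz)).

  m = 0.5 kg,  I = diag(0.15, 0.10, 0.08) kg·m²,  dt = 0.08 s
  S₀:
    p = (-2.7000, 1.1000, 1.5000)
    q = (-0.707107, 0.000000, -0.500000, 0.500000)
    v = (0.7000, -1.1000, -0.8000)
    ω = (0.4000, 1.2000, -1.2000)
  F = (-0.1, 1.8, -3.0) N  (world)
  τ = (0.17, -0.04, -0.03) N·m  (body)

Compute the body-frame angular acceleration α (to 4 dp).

gyro term ω×Iω = (0.0288, -0.0336, -0.0240)
(τ − ω×Iω)/I = (0.9413, -0.0640, -0.0750)

α = (0.9413, -0.0640, -0.0750)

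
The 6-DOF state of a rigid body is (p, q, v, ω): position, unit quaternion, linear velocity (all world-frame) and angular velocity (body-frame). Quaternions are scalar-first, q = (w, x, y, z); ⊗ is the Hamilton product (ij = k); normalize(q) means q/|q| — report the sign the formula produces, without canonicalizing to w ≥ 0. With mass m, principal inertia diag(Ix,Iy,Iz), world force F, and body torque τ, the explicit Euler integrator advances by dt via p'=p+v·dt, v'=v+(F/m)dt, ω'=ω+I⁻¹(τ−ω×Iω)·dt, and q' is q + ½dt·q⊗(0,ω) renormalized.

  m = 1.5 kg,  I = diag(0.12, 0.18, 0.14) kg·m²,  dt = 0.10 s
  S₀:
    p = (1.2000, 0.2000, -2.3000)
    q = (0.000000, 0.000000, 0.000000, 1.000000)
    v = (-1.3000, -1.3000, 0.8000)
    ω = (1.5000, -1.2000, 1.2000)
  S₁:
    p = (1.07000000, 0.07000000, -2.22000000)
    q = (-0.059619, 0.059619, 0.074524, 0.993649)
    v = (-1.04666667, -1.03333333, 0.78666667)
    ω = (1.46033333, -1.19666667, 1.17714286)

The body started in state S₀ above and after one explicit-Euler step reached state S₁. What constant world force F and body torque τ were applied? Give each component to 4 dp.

F = (3.8000, 4.0000, -0.2000)
τ = (0.0100, -0.0300, -0.1400)

v₁ − v₀ = (0.25333333, 0.26666667, -0.01333333)
applied force F = (3.8000, 4.0000, -0.2000)
rate change Δω = (-0.03966667, 0.00333333, -0.02285714)
precession coupling = (0.0576, -0.0360, -0.1080)
I·α + gyro = (0.0100, -0.0300, -0.1400)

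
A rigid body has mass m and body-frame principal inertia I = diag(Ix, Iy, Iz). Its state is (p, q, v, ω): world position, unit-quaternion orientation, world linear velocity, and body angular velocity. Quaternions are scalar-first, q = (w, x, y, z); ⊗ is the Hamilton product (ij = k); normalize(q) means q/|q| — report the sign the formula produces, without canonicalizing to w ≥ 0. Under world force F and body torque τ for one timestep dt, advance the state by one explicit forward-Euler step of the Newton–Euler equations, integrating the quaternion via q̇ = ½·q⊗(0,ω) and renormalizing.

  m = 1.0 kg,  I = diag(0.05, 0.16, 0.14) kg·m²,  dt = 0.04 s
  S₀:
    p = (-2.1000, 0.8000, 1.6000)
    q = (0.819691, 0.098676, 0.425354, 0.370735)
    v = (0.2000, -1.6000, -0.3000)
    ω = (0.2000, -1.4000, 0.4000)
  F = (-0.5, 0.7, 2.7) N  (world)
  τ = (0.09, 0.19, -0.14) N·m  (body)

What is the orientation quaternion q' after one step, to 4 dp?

Hamilton product q⊗(0,ω) = (0.4274664, 0.8531088, -1.1128908, 0.1046592)
q + ½dt·q⊗(0,ω), renormalized = (0.8279, 0.1157, 0.4029, 0.3727)

q' = (0.8279, 0.1157, 0.4029, 0.3727)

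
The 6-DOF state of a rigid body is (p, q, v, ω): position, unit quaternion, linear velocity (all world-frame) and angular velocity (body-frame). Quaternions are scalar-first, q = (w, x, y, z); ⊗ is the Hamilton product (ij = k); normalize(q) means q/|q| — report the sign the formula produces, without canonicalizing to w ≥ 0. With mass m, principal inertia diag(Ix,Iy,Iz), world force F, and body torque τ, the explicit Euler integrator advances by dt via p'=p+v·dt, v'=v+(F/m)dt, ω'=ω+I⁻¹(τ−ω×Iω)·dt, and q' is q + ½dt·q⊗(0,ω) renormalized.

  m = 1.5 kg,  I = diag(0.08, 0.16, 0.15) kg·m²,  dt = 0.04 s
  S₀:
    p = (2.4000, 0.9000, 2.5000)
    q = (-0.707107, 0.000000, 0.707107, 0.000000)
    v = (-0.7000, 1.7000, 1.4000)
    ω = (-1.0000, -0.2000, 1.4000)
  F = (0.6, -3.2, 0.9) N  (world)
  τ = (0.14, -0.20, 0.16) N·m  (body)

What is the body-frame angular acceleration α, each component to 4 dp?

ω×(Iω) gyroscopic = (0.0028, 0.0980, 0.0160)
α = I⁻¹(τ − ω×Iω) = (1.7150, -1.8625, 0.9600)

α = (1.7150, -1.8625, 0.9600)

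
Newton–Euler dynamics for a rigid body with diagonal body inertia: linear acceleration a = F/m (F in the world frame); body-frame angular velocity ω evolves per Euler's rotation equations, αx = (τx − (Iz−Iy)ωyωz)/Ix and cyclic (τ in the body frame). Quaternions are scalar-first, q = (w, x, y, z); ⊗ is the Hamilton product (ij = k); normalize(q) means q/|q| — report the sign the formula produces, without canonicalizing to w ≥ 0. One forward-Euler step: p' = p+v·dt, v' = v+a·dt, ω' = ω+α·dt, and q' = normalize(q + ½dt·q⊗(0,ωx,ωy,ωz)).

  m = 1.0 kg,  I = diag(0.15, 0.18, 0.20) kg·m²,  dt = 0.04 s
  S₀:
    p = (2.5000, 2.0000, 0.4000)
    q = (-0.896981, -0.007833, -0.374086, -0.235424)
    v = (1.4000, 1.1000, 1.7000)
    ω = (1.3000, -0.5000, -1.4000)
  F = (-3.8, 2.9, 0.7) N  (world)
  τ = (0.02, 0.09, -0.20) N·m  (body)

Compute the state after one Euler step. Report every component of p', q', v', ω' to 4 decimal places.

α = I⁻¹(τ − ω×Iω) = (0.0400, -0.0056, -0.9025)
ω' = ω + α·dt = (1.3016, -0.5002, -1.4361)
q⊗(0,ω) = (-0.5064537, -0.7600669, 0.1314731, 1.7460017)
q' = normalize(q + ½dt·q⊗(0,ω)) = (-0.9064, -0.0230, -0.3712, -0.2003)
linear accel F/m = (-3.8000, 2.9000, 0.7000)
p + v·dt = (2.5560, 2.0440, 0.4680)
new velocity v' = (1.2480, 1.2160, 1.7280)

p' = (2.5560, 2.0440, 0.4680)
q' = (-0.9064, -0.0230, -0.3712, -0.2003)
v' = (1.2480, 1.2160, 1.7280)
ω' = (1.3016, -0.5002, -1.4361)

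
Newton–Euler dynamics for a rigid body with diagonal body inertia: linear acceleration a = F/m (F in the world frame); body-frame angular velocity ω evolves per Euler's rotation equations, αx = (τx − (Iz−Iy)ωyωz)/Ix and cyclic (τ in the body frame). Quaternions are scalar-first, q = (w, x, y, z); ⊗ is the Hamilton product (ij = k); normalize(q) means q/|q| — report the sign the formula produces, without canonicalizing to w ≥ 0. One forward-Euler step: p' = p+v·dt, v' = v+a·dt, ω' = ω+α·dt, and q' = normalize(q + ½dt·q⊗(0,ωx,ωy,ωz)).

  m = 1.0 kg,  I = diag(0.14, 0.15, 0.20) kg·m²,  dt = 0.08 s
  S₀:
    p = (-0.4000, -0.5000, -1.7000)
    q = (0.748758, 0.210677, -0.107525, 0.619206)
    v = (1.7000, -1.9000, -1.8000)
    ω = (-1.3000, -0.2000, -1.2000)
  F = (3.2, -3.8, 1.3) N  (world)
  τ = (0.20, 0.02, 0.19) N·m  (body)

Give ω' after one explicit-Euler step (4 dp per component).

ω' = (-1.1926, -0.1394, -1.1250)

gyro term ω×Iω = (0.0120, -0.0936, 0.0026)
angular accel α = (1.3429, 0.7573, 0.9370)
new body rate ω' = (-1.1926, -0.1394, -1.1250)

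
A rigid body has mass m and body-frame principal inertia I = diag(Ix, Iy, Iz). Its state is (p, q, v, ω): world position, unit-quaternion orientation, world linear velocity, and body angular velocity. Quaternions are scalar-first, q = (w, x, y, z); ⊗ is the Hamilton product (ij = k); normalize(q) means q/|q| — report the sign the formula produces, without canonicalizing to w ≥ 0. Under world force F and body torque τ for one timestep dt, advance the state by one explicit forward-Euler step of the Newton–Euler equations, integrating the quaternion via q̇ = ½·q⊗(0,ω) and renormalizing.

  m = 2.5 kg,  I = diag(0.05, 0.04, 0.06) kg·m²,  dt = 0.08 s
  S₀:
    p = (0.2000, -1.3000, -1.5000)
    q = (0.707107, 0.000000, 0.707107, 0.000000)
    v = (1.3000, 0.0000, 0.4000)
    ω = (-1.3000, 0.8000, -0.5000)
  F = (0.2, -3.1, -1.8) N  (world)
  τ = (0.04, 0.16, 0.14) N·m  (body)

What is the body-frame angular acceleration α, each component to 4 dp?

α = (0.9600, 4.1625, 2.1600)

ω×(Iω) gyroscopic = (-0.0080, -0.0065, 0.0104)
angular accel α = (0.9600, 4.1625, 2.1600)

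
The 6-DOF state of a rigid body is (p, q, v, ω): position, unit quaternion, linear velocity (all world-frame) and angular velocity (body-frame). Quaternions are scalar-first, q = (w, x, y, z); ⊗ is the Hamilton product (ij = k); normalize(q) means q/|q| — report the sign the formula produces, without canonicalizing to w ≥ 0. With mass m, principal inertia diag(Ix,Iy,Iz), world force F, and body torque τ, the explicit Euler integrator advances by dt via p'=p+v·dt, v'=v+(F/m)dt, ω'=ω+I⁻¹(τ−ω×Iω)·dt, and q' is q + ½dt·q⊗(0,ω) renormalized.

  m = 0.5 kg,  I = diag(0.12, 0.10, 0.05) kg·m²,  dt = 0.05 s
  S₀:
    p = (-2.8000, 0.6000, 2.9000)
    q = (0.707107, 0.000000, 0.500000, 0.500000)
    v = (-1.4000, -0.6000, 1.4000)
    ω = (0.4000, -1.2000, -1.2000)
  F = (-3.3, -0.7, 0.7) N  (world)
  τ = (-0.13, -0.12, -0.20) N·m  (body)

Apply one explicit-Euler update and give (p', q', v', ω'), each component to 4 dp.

p' = (-2.8700, 0.5700, 2.9700)
q' = (0.7364, 0.0071, 0.4833, 0.4733)
v' = (-1.7300, -0.6700, 1.4700)
ω' = (0.3758, -1.2432, -1.4096)

gyro term ω×Iω = (-0.0720, -0.0336, 0.0096)
α = I⁻¹(τ − ω×Iω) = (-0.4833, -0.8640, -4.1920)
ω + α·dt = (0.3758, -1.2432, -1.4096)
2q̇ = q⊗(0,ω) = (1.2000000, 0.2828428, -0.6485284, -1.0485284)
q' = normalize(q + ½dt·q⊗(0,ω)) = (0.7364, 0.0071, 0.4833, 0.4733)
a = (-6.6000, -1.4000, 1.4000)
p' = p + v·dt = (-2.8700, 0.5700, 2.9700)
v + (F/m)dt = (-1.7300, -0.6700, 1.4700)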